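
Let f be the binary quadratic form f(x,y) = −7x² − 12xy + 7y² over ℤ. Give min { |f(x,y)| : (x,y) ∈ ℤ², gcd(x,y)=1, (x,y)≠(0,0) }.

descent: ρ → (7,12,-7)  [lands on river]
river: ρ → (-7,16,3)
river: ρ → (3,14,-12)
river: ρ → (-12,10,5)
river: ρ → (5,10,-12)
river: ρ → (-12,14,3)
river: ρ → (3,16,-7)
river: ρ → (-7,12,7)
river: ρ → (7,16,-3)
river: ρ → (-3,14,12)
river: ρ → (12,10,-5)
river: ρ → (-5,10,12)
river: ρ → (12,14,-3)
river: ρ → (-3,16,7)
closes: descent 1, river 14
min |a| on river = 3

3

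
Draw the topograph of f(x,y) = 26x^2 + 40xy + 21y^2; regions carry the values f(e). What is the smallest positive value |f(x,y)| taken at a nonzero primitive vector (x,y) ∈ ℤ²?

translate: b→-12 (≡40 mod 52), so (26,40,21)→(26,-12,7)
flip: (26,-12,7)→(7,12,26)
translate: b→-2 (≡12 mod 14), so (7,12,26)→(7,-2,21)
reduced (well bottom): (7,-2,21) with a≤c, −a<b≤a
well minimum = a = 7

7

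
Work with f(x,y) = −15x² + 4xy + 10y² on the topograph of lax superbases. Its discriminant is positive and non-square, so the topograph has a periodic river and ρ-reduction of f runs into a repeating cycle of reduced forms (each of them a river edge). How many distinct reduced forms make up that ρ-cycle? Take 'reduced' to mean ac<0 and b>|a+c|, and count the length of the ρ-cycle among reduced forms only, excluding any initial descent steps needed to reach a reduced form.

D = 616, ⌊√D⌋ = 24
descent: ρ → (10,16,-9)  [lands on river]
river: ρ → (-9,20,6)
river: ρ → (6,16,-15)
river: ρ → (-15,14,7)
river: ρ → (7,14,-15)
river: ρ → (-15,16,6)
river: ρ → (6,20,-9)
river: ρ → (-9,16,10)
river: ρ → (10,24,-1)
river: ρ → (-1,24,10)
ρ-cycle length = 10 (tail of 1 descent step not counted)

10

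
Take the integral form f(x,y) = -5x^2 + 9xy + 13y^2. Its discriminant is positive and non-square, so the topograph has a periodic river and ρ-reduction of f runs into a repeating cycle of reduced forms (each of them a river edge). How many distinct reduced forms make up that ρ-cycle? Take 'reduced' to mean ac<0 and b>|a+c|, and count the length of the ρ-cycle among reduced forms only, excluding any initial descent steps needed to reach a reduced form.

D = 341, ⌊√D⌋ = 18
river: ρ → (13,17,-1)
river: ρ → (-1,17,13)
river: ρ → (13,9,-5)
river: ρ → (-5,11,11)
river: ρ → (11,11,-5)
river: ρ → (-5,9,13)
ρ-cycle length = 6 (tail of 0 descent steps not counted)

6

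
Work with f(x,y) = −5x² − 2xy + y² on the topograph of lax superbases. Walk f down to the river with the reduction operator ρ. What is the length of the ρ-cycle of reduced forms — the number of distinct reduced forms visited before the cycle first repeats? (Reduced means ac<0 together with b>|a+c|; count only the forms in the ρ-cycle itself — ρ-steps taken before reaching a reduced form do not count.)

D = 24, ⌊√D⌋ = 4
descent: ρ → (1,4,-2)  [lands on river]
river: ρ → (-2,4,1)
ρ-cycle length = 2 (tail of 1 descent step not counted)

2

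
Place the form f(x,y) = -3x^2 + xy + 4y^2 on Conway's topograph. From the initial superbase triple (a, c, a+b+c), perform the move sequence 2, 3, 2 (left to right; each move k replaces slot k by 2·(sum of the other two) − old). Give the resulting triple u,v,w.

start (-3,4,2) = (f(1,0),f(0,1),f(1,1))
replace slot 2: 2·((-3)+2) − 4 = -6 → (-3,-6,2)
replace slot 3: 2·((-3)+(-6)) − 2 = -20 → (-3,-6,-20)
replace slot 2: 2·((-3)+(-20)) − (-6) = -40 → (-3,-40,-20)

-3,-40,-20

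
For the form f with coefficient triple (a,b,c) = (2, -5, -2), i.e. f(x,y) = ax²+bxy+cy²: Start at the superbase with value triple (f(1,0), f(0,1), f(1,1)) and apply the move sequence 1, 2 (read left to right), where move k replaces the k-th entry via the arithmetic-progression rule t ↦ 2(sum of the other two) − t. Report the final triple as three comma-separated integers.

start (2,-2,-5) = (f(1,0),f(0,1),f(1,1))
replace slot 1: 2·((-2)+(-5)) − 2 = -16 → (-16,-2,-5)
replace slot 2: 2·((-16)+(-5)) − (-2) = -40 → (-16,-40,-5)

-16,-40,-5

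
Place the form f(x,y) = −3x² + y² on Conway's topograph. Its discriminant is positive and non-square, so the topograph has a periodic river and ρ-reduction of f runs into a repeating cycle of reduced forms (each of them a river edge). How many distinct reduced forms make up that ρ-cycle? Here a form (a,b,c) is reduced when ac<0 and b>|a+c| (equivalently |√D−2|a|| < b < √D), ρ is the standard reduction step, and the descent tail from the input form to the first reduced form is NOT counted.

D = 12, ⌊√D⌋ = 3
descent: ρ → (1,2,-2)  [lands on river]
river: ρ → (-2,2,1)
ρ-cycle length = 2 (tail of 1 descent step not counted)

2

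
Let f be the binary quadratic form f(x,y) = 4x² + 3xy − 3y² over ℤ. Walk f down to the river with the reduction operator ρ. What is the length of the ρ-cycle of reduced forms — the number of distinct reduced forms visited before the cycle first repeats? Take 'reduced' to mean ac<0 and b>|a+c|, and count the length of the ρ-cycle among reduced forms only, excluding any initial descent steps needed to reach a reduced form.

D = 57, ⌊√D⌋ = 7
river: ρ → (-3,3,4)
river: ρ → (4,5,-2)
river: ρ → (-2,7,1)
river: ρ → (1,7,-2)
river: ρ → (-2,5,4)
river: ρ → (4,3,-3)
ρ-cycle length = 6 (tail of 0 descent steps not counted)

6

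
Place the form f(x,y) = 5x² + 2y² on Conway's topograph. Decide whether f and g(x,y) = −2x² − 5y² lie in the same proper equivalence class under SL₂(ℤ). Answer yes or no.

D₁ = -40, D₂ = -40
f: flip: (5,0,2)→(2,0,5)
f: reduced (well bottom): (2,0,5) with a≤c, −a<b≤a
g is negative-definite; reduce −g:
−g: reduced (well bottom): (2,0,5) with a≤c, −a<b≤a
flip sign back: reduced form of g is (-2,0,-5)
reduced forms (2, 0, 5) vs (-2, 0, -5) ⇒ inequivalent

no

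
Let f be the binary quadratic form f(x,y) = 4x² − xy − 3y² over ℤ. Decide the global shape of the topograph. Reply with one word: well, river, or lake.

D = b²−4ac = (-1)² − 4·4·(-3) = 49
D = 7² is a perfect square ⇒ form factors over ℤ ⇒ lakes

lake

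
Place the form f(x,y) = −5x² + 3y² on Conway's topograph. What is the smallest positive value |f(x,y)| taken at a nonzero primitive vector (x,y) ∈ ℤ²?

descent: ρ → (3,6,-2)  [lands on river]
river: ρ → (-2,6,3)
closes: descent 1, river 2
min |a| on river = 2

2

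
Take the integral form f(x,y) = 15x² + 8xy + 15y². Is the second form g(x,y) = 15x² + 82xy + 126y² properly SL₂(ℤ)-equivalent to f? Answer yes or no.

D₁ = -836, D₂ = -836
f: reduced (well bottom): (15,8,15) with a≤c, −a<b≤a
g: translate: b→-8 (≡82 mod 30), so (15,82,126)→(15,-8,15)
g: flip: (15,-8,15)→(15,8,15)
g: reduced (well bottom): (15,8,15) with a≤c, −a<b≤a
reduced forms (15, 8, 15) vs (15, 8, 15) ⇒ equivalent

yes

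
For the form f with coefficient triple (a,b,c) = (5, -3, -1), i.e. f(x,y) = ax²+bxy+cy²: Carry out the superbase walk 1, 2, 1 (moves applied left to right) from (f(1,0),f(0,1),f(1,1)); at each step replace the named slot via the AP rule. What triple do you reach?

start (5,-1,1) = (f(1,0),f(0,1),f(1,1))
replace slot 1: 2·((-1)+1) − 5 = -5 → (-5,-1,1)
replace slot 2: 2·((-5)+1) − (-1) = -7 → (-5,-7,1)
replace slot 1: 2·((-7)+1) − (-5) = -7 → (-7,-7,1)

-7,-7,1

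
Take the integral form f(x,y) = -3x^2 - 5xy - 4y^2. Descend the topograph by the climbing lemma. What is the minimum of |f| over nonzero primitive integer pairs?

translate: b→-1 (≡5 mod 6), so (3,5,4)→(3,-1,2)
flip: (3,-1,2)→(2,1,3)
reduced (well bottom): (2,1,3) with a≤c, −a<b≤a
well minimum |f| = |-2| = 2 (negative-definite)

2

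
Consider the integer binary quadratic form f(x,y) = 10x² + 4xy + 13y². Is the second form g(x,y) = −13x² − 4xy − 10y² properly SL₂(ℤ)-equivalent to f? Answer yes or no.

D₁ = -504, D₂ = -504
f: reduced (well bottom): (10,4,13) with a≤c, −a<b≤a
g is negative-definite; reduce −g:
−g: flip: (13,4,10)→(10,-4,13)
−g: reduced (well bottom): (10,-4,13) with a≤c, −a<b≤a
flip sign back: reduced form of g is (-10,4,-13)
reduced forms (10, 4, 13) vs (-10, 4, -13) ⇒ inequivalent

no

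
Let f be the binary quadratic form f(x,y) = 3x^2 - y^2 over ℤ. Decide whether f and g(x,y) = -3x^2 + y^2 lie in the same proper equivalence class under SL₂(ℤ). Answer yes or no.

D₁ = 12, D₂ = 12
river cycle of f (length 2): (-1, 2, 2), (2, 2, -1)
river cycle of g (length 2): (1, 2, -2), (-2, 2, 1)
cycles differ ⇒ inequivalent

no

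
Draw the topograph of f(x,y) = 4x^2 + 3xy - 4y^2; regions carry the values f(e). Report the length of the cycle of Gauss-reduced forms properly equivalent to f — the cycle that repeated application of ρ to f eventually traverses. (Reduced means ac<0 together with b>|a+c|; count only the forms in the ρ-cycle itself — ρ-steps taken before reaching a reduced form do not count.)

D = 73, ⌊√D⌋ = 8
river: ρ → (-4,5,3)
river: ρ → (3,7,-2)
river: ρ → (-2,5,6)
river: ρ → (6,7,-1)
river: ρ → (-1,7,6)
river: ρ → (6,5,-2)
river: ρ → (-2,7,3)
river: ρ → (3,5,-4)
river: ρ → (-4,3,4)
river: ρ → (4,5,-3)
river: ρ → (-3,7,2)
river: ρ → (2,5,-6)
river: ρ → (-6,7,1)
river: ρ → (1,7,-6)
river: ρ → (-6,5,2)
river: ρ → (2,7,-3)
river: ρ → (-3,5,4)
river: ρ → (4,3,-4)
ρ-cycle length = 18 (tail of 0 descent steps not counted)

18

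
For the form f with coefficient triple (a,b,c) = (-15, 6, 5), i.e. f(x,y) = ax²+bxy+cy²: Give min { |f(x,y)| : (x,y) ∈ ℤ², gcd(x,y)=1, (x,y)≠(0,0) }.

descent: ρ → (5,14,-7)  [lands on river]
river: ρ → (-7,14,5)
river: ρ → (5,16,-4)
river: ρ → (-4,16,5)
closes: descent 1, river 4
min |a| on river = 4

4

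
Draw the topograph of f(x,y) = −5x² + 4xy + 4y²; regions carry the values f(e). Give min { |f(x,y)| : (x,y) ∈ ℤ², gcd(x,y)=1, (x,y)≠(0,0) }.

river: ρ → (4,4,-5)
river: ρ → (-5,6,3)
river: ρ → (3,6,-5)
river: ρ → (-5,4,4)
closes: descent 0, river 4
min |a| on river = 3

3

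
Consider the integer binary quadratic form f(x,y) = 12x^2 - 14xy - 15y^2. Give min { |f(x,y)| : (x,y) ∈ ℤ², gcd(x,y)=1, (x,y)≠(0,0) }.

descent: ρ → (-15,14,12)  [lands on river]
river: ρ → (12,10,-17)
river: ρ → (-17,24,5)
river: ρ → (5,26,-12)
river: ρ → (-12,22,9)
river: ρ → (9,14,-20)
river: ρ → (-20,26,3)
river: ρ → (3,28,-11)
river: ρ → (-11,16,15)
river: ρ → (15,14,-12)
river: ρ → (-12,10,17)
river: ρ → (17,24,-5)
river: ρ → (-5,26,12)
river: ρ → (12,22,-9)
river: ρ → (-9,14,20)
river: ρ → (20,26,-3)
river: ρ → (-3,28,11)
river: ρ → (11,16,-15)
closes: descent 1, river 18
min |a| on river = 3

3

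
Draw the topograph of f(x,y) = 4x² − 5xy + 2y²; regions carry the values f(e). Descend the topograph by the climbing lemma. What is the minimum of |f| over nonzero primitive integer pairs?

translate: b→3 (≡-5 mod 8), so (4,-5,2)→(4,3,1)
flip: (4,3,1)→(1,-3,4)
translate: b→1 (≡-3 mod 2), so (1,-3,4)→(1,1,2)
reduced (well bottom): (1,1,2) with a≤c, −a<b≤a
well minimum = a = 1

1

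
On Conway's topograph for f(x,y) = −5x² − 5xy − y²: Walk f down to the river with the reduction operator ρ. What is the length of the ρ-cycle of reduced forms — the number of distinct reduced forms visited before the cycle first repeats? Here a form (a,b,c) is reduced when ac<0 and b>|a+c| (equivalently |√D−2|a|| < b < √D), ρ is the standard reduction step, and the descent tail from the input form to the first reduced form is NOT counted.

D = 5, ⌊√D⌋ = 2
descent: ρ → (-1,1,1)  [lands on river]
river: ρ → (1,1,-1)
ρ-cycle length = 2 (tail of 1 descent step not counted)

2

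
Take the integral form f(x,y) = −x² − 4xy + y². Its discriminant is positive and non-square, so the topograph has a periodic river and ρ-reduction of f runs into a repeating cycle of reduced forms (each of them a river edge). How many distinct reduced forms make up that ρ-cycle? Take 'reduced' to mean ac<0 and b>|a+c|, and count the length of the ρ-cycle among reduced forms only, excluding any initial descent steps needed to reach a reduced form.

D = 20, ⌊√D⌋ = 4
descent: ρ → (1,4,-1)  [lands on river]
river: ρ → (-1,4,1)
ρ-cycle length = 2 (tail of 1 descent step not counted)

2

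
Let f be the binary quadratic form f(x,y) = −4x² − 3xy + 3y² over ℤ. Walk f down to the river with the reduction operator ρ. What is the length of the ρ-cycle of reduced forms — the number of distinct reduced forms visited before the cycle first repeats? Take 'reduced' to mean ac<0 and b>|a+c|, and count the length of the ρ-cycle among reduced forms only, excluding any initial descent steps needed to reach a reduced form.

D = 57, ⌊√D⌋ = 7
descent: ρ → (3,3,-4)  [lands on river]
river: ρ → (-4,5,2)
river: ρ → (2,7,-1)
river: ρ → (-1,7,2)
river: ρ → (2,5,-4)
river: ρ → (-4,3,3)
ρ-cycle length = 6 (tail of 1 descent step not counted)

6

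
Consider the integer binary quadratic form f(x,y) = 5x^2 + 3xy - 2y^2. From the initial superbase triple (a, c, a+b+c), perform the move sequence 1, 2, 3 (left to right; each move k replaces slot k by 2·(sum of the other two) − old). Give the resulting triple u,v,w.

start (5,-2,6) = (f(1,0),f(0,1),f(1,1))
replace slot 1: 2·((-2)+6) − 5 = 3 → (3,-2,6)
replace slot 2: 2·(3+6) − (-2) = 20 → (3,20,6)
replace slot 3: 2·(3+20) − 6 = 40 → (3,20,40)

3,20,40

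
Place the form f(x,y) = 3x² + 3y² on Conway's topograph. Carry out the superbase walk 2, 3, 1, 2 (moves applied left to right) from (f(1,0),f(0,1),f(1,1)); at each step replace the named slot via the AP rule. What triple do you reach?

start (3,3,6) = (f(1,0),f(0,1),f(1,1))
replace slot 2: 2·(3+6) − 3 = 15 → (3,15,6)
replace slot 3: 2·(3+15) − 6 = 30 → (3,15,30)
replace slot 1: 2·(15+30) − 3 = 87 → (87,15,30)
replace slot 2: 2·(87+30) − 15 = 219 → (87,219,30)

87,219,30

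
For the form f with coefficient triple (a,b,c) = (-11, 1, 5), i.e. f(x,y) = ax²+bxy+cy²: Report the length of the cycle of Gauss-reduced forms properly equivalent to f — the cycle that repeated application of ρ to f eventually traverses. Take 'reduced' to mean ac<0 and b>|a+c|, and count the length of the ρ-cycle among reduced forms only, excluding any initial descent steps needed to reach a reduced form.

D = 221, ⌊√D⌋ = 14
descent: ρ → (5,9,-7)  [lands on river]
river: ρ → (-7,5,7)
river: ρ → (7,9,-5)
river: ρ → (-5,11,5)
ρ-cycle length = 4 (tail of 1 descent step not counted)

4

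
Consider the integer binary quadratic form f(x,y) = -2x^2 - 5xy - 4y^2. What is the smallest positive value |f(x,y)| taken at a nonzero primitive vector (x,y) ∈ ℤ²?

translate: b→1 (≡5 mod 4), so (2,5,4)→(2,1,1)
flip: (2,1,1)→(1,-1,2)
translate: b→1 (≡-1 mod 2), so (1,-1,2)→(1,1,2)
reduced (well bottom): (1,1,2) with a≤c, −a<b≤a
well minimum |f| = |-1| = 1 (negative-definite)

1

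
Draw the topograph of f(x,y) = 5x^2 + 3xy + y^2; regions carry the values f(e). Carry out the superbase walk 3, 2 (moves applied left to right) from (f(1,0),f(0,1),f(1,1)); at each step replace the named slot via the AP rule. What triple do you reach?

start (5,1,9) = (f(1,0),f(0,1),f(1,1))
replace slot 3: 2·(5+1) − 9 = 3 → (5,1,3)
replace slot 2: 2·(5+3) − 1 = 15 → (5,15,3)

5,15,3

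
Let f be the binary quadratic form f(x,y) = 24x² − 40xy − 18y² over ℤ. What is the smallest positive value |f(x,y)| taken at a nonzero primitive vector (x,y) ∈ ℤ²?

descent: ρ → (-18,40,24)  [lands on river]
river: ρ → (24,56,-2)
river: ρ → (-2,56,24)
river: ρ → (24,40,-18)
river: ρ → (-18,32,32)
river: ρ → (32,32,-18)
closes: descent 1, river 6
min |a| on river = 2

2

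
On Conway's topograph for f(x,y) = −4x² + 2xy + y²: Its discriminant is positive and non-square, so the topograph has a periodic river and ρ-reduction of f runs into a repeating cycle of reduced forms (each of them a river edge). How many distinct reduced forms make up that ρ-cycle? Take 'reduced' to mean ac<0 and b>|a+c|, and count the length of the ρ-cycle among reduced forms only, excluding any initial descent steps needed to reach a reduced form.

D = 20, ⌊√D⌋ = 4
descent: ρ → (1,4,-1)  [lands on river]
river: ρ → (-1,4,1)
ρ-cycle length = 2 (tail of 1 descent step not counted)

2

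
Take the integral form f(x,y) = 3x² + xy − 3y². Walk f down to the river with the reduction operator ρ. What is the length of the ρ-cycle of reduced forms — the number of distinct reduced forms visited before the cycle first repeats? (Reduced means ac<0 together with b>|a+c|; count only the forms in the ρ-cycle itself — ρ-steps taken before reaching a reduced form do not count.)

D = 37, ⌊√D⌋ = 6
river: ρ → (-3,5,1)
river: ρ → (1,5,-3)
river: ρ → (-3,1,3)
river: ρ → (3,5,-1)
river: ρ → (-1,5,3)
river: ρ → (3,1,-3)
ρ-cycle length = 6 (tail of 0 descent steps not counted)

6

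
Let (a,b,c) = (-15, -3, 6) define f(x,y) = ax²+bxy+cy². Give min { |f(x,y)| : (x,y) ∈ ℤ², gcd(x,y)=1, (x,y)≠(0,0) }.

descent: ρ → (6,15,-6)  [lands on river]
river: ρ → (-6,9,12)
river: ρ → (12,15,-3)
river: ρ → (-3,15,12)
river: ρ → (12,9,-6)
river: ρ → (-6,15,6)
river: ρ → (6,9,-12)
river: ρ → (-12,15,3)
river: ρ → (3,15,-12)
river: ρ → (-12,9,6)
closes: descent 1, river 10
min |a| on river = 3

3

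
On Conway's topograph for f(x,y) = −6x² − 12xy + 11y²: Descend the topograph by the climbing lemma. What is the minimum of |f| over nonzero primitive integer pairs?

descent: ρ → (11,12,-6)  [lands on river]
river: ρ → (-6,12,11)
river: ρ → (11,10,-7)
river: ρ → (-7,18,3)
river: ρ → (3,18,-7)
river: ρ → (-7,10,11)
closes: descent 1, river 6
min |a| on river = 3

3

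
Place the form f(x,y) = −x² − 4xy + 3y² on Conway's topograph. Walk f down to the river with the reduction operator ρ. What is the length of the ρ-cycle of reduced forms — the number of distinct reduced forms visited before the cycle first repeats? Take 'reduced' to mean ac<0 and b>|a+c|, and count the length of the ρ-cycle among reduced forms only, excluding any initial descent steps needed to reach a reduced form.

D = 28, ⌊√D⌋ = 5
descent: ρ → (3,4,-1)  [lands on river]
river: ρ → (-1,4,3)
river: ρ → (3,2,-2)
river: ρ → (-2,2,3)
ρ-cycle length = 4 (tail of 1 descent step not counted)

4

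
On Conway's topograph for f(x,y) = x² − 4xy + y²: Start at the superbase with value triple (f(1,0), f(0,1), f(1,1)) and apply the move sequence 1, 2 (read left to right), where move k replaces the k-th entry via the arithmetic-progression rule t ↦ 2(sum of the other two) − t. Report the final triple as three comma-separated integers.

start (1,1,-2) = (f(1,0),f(0,1),f(1,1))
replace slot 1: 2·(1+(-2)) − 1 = -3 → (-3,1,-2)
replace slot 2: 2·((-3)+(-2)) − 1 = -11 → (-3,-11,-2)

-3,-11,-2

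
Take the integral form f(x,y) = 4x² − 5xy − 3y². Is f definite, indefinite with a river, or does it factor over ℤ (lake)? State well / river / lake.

D = b²−4ac = (-5)² − 4·4·(-3) = 73
D > 0 non-square ⇒ indefinite ⇒ periodic river

river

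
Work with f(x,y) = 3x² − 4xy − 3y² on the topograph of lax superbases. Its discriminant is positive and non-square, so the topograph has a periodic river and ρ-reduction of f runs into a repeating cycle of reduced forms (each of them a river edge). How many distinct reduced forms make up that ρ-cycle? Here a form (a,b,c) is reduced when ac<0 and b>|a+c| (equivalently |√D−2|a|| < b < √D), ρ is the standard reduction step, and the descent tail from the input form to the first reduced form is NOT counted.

D = 52, ⌊√D⌋ = 7
descent: ρ → (-3,4,3)  [lands on river]
river: ρ → (3,2,-4)
river: ρ → (-4,6,1)
river: ρ → (1,6,-4)
river: ρ → (-4,2,3)
river: ρ → (3,4,-3)
river: ρ → (-3,2,4)
river: ρ → (4,6,-1)
river: ρ → (-1,6,4)
river: ρ → (4,2,-3)
ρ-cycle length = 10 (tail of 1 descent step not counted)

10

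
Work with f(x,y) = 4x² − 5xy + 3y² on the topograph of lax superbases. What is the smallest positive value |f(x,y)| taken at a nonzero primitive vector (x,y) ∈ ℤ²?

translate: b→3 (≡-5 mod 8), so (4,-5,3)→(4,3,2)
flip: (4,3,2)→(2,-3,4)
translate: b→1 (≡-3 mod 4), so (2,-3,4)→(2,1,3)
reduced (well bottom): (2,1,3) with a≤c, −a<b≤a
well minimum = a = 2

2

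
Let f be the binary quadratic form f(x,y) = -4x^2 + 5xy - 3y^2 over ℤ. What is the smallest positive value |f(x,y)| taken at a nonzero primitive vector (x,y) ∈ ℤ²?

translate: b→3 (≡-5 mod 8), so (4,-5,3)→(4,3,2)
flip: (4,3,2)→(2,-3,4)
translate: b→1 (≡-3 mod 4), so (2,-3,4)→(2,1,3)
reduced (well bottom): (2,1,3) with a≤c, −a<b≤a
well minimum |f| = |-2| = 2 (negative-definite)

2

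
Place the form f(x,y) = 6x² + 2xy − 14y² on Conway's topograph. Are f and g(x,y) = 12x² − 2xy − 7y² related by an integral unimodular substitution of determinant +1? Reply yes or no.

D₁ = 340, D₂ = 340
river cycle of f (length 6): (6, 14, -6), (-6, 10, 10), (10, 10, -6), (-6, 14, 6), (6, 10, -10), (-10, 10, 6)
river cycle of g (length 14): (-7, 16, 3), (3, 14, -12), (-12, 10, 5), (5, 10, -12), (-12, 14, 3), (3, 16, -7), (-7, 12, 7), (7, 16, -3), (-3, 14, 12), (12, 10, -5), … (4 more)
cycles differ ⇒ inequivalent

no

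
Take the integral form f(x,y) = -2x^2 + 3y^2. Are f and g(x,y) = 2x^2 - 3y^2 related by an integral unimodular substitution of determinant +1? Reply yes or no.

D₁ = 24, D₂ = 24
river cycle of f (length 2): (-2, 4, 1), (1, 4, -2)
river cycle of g (length 2): (2, 4, -1), (-1, 4, 2)
cycles differ ⇒ inequivalent

no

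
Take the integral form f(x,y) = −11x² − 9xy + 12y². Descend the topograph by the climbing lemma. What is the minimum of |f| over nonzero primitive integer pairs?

descent: ρ → (12,9,-11)  [lands on river]
river: ρ → (-11,13,10)
river: ρ → (10,7,-14)
river: ρ → (-14,21,3)
river: ρ → (3,21,-14)
river: ρ → (-14,7,10)
river: ρ → (10,13,-11)
river: ρ → (-11,9,12)
river: ρ → (12,15,-8)
river: ρ → (-8,17,10)
river: ρ → (10,23,-2)
river: ρ → (-2,21,21)
river: ρ → (21,21,-2)
river: ρ → (-2,23,10)
river: ρ → (10,17,-8)
river: ρ → (-8,15,12)
closes: descent 1, river 16
min |a| on river = 2

2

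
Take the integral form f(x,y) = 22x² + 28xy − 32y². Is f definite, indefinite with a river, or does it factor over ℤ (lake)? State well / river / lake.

D = b²−4ac = 28² − 4·22·(-32) = 3600
D = 60² is a perfect square ⇒ form factors over ℤ ⇒ lakes

lake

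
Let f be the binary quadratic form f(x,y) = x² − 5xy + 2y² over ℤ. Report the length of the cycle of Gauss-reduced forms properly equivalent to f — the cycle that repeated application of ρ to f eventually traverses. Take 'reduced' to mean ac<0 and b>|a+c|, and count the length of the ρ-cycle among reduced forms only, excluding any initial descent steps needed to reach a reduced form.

D = 17, ⌊√D⌋ = 4
descent: ρ → (2,1,-2)  [lands on river]
river: ρ → (-2,3,1)
river: ρ → (1,3,-2)
river: ρ → (-2,1,2)
river: ρ → (2,3,-1)
river: ρ → (-1,3,2)
ρ-cycle length = 6 (tail of 1 descent step not counted)

6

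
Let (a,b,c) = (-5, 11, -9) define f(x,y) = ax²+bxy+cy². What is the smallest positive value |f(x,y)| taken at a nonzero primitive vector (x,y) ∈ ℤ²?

translate: b→-1 (≡-11 mod 10), so (5,-11,9)→(5,-1,3)
flip: (5,-1,3)→(3,1,5)
reduced (well bottom): (3,1,5) with a≤c, −a<b≤a
well minimum |f| = |-3| = 3 (negative-definite)

3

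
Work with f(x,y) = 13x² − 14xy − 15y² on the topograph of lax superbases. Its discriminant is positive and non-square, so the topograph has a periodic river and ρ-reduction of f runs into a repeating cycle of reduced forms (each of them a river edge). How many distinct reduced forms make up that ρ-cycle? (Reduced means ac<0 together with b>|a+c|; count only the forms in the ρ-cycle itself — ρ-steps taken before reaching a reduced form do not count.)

D = 976, ⌊√D⌋ = 31
descent: ρ → (-15,14,13)  [lands on river]
river: ρ → (13,12,-16)
river: ρ → (-16,20,9)
river: ρ → (9,16,-20)
river: ρ → (-20,24,5)
river: ρ → (5,26,-15)
river: ρ → (-15,4,16)
river: ρ → (16,28,-3)
river: ρ → (-3,26,25)
river: ρ → (25,24,-4)
river: ρ → (-4,24,25)
river: ρ → (25,26,-3)
river: ρ → (-3,28,16)
river: ρ → (16,4,-15)
river: ρ → (-15,26,5)
river: ρ → (5,24,-20)
river: ρ → (-20,16,9)
river: ρ → (9,20,-16)
river: ρ → (-16,12,13)
river: ρ → (13,14,-15)
river: ρ → (-15,16,12)
river: ρ → (12,8,-19)
river: ρ → (-19,30,1)
river: ρ → (1,30,-19)
river: ρ → (-19,8,12)
river: ρ → (12,16,-15)
ρ-cycle length = 26 (tail of 1 descent step not counted)

26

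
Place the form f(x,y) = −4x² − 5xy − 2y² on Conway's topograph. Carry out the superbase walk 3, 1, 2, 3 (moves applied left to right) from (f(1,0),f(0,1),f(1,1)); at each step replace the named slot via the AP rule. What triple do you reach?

start (-4,-2,-11) = (f(1,0),f(0,1),f(1,1))
replace slot 3: 2·((-4)+(-2)) − (-11) = -1 → (-4,-2,-1)
replace slot 1: 2·((-2)+(-1)) − (-4) = -2 → (-2,-2,-1)
replace slot 2: 2·((-2)+(-1)) − (-2) = -4 → (-2,-4,-1)
replace slot 3: 2·((-2)+(-4)) − (-1) = -11 → (-2,-4,-11)

-2,-4,-11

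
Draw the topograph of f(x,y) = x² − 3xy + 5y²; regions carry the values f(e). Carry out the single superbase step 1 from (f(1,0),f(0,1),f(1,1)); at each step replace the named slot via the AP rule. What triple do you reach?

start (1,5,3) = (f(1,0),f(0,1),f(1,1))
replace slot 1: 2·(5+3) − 1 = 15 → (15,5,3)

15,5,3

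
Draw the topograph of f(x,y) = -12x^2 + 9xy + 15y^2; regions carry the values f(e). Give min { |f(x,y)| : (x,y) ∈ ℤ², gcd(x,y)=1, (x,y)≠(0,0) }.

river: ρ → (15,21,-6)
river: ρ → (-6,27,3)
river: ρ → (3,27,-6)
river: ρ → (-6,21,15)
river: ρ → (15,9,-12)
river: ρ → (-12,15,12)
river: ρ → (12,9,-15)
river: ρ → (-15,21,6)
river: ρ → (6,27,-3)
river: ρ → (-3,27,6)
river: ρ → (6,21,-15)
river: ρ → (-15,9,12)
river: ρ → (12,15,-12)
river: ρ → (-12,9,15)
closes: descent 0, river 14
min |a| on river = 3

3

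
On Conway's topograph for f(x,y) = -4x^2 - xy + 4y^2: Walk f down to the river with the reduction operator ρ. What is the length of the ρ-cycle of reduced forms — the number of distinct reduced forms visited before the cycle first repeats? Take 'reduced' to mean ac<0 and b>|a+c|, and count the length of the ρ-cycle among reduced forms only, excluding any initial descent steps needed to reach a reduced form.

D = 65, ⌊√D⌋ = 8
descent: ρ → (4,1,-4)  [lands on river]
river: ρ → (-4,7,1)
river: ρ → (1,7,-4)
river: ρ → (-4,1,4)
river: ρ → (4,7,-1)
river: ρ → (-1,7,4)
ρ-cycle length = 6 (tail of 1 descent step not counted)

6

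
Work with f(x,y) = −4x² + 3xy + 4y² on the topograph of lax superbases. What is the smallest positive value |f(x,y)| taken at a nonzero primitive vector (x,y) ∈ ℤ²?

river: ρ → (4,5,-3)
river: ρ → (-3,7,2)
river: ρ → (2,5,-6)
river: ρ → (-6,7,1)
river: ρ → (1,7,-6)
river: ρ → (-6,5,2)
river: ρ → (2,7,-3)
river: ρ → (-3,5,4)
river: ρ → (4,3,-4)
river: ρ → (-4,5,3)
river: ρ → (3,7,-2)
river: ρ → (-2,5,6)
river: ρ → (6,7,-1)
river: ρ → (-1,7,6)
river: ρ → (6,5,-2)
river: ρ → (-2,7,3)
river: ρ → (3,5,-4)
river: ρ → (-4,3,4)
closes: descent 0, river 18
min |a| on river = 1

1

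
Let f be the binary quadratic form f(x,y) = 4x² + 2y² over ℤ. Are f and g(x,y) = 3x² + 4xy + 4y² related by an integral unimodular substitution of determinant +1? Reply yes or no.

D₁ = -32, D₂ = -32
f: flip: (4,0,2)→(2,0,4)
f: reduced (well bottom): (2,0,4) with a≤c, −a<b≤a
g: translate: b→-2 (≡4 mod 6), so (3,4,4)→(3,-2,3)
g: flip: (3,-2,3)→(3,2,3)
g: reduced (well bottom): (3,2,3) with a≤c, −a<b≤a
reduced forms (2, 0, 4) vs (3, 2, 3) ⇒ inequivalent

no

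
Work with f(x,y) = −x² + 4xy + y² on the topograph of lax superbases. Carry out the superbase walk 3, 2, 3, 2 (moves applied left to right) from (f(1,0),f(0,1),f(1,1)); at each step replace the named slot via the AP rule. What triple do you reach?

start (-1,1,4) = (f(1,0),f(0,1),f(1,1))
replace slot 3: 2·((-1)+1) − 4 = -4 → (-1,1,-4)
replace slot 2: 2·((-1)+(-4)) − 1 = -11 → (-1,-11,-4)
replace slot 3: 2·((-1)+(-11)) − (-4) = -20 → (-1,-11,-20)
replace slot 2: 2·((-1)+(-20)) − (-11) = -31 → (-1,-31,-20)

-1,-31,-20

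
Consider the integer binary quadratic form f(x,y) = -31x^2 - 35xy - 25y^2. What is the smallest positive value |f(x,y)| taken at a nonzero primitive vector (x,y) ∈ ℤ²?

translate: b→-27 (≡35 mod 62), so (31,35,25)→(31,-27,21)
flip: (31,-27,21)→(21,27,31)
translate: b→-15 (≡27 mod 42), so (21,27,31)→(21,-15,25)
reduced (well bottom): (21,-15,25) with a≤c, −a<b≤a
well minimum |f| = |-21| = 21 (negative-definite)

21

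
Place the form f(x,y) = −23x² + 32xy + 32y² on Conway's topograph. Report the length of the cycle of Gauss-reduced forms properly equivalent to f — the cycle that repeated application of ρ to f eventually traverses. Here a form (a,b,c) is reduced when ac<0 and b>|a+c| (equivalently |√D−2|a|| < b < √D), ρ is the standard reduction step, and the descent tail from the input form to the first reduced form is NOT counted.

D = 3968, ⌊√D⌋ = 62
river: ρ → (32,32,-23)
river: ρ → (-23,60,4)
river: ρ → (4,60,-23)
river: ρ → (-23,32,32)
ρ-cycle length = 4 (tail of 0 descent steps not counted)

4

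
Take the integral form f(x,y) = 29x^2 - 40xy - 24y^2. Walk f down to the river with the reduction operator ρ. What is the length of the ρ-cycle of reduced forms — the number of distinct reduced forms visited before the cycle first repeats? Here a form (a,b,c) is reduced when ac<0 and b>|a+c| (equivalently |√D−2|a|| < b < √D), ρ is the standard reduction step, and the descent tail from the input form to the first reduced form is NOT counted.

D = 4384, ⌊√D⌋ = 66
descent: ρ → (-24,40,29)  [lands on river]
river: ρ → (29,18,-35)
river: ρ → (-35,52,12)
river: ρ → (12,44,-51)
river: ρ → (-51,58,5)
river: ρ → (5,62,-27)
river: ρ → (-27,46,21)
river: ρ → (21,38,-35)
river: ρ → (-35,32,24)
river: ρ → (24,64,-3)
river: ρ → (-3,62,45)
river: ρ → (45,28,-20)
river: ρ → (-20,52,21)
river: ρ → (21,32,-40)
river: ρ → (-40,48,13)
river: ρ → (13,56,-24)
ρ-cycle length = 16 (tail of 1 descent step not counted)

16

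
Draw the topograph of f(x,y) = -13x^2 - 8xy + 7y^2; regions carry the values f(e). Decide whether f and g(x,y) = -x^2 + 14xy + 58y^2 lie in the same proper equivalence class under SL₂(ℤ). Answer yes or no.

D₁ = 428, D₂ = 428
river cycle of f (length 6): (7, 8, -13), (-13, 18, 2), (2, 18, -13), (-13, 8, 7), (7, 20, -1), (-1, 20, 7)
river cycle of g (length 6): (-1, 20, 7), (7, 8, -13), (-13, 18, 2), (2, 18, -13), (-13, 8, 7), (7, 20, -1)
cycles coincide ⇒ equivalent

yes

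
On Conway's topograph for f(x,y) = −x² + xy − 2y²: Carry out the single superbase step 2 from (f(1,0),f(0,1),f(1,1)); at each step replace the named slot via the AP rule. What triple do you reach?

start (-1,-2,-2) = (f(1,0),f(0,1),f(1,1))
replace slot 2: 2·((-1)+(-2)) − (-2) = -4 → (-1,-4,-2)

-1,-4,-2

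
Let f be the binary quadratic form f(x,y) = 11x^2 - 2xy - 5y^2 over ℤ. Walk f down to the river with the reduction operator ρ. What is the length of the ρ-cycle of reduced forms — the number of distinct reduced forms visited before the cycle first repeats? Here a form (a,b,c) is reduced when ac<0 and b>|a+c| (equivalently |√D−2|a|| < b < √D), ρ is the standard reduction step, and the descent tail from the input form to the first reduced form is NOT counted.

D = 224, ⌊√D⌋ = 14
descent: ρ → (-5,12,4)  [lands on river]
river: ρ → (4,12,-5)
river: ρ → (-5,8,8)
river: ρ → (8,8,-5)
ρ-cycle length = 4 (tail of 1 descent step not counted)

4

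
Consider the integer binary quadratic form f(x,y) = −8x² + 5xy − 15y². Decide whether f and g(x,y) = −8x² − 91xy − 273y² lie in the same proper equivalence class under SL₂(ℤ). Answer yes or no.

D₁ = -455, D₂ = -455
f is negative-definite; reduce −f:
−f: reduced (well bottom): (8,-5,15) with a≤c, −a<b≤a
flip sign back: reduced form of f is (-8,5,-15)
g is negative-definite; reduce −g:
−g: translate: b→-5 (≡91 mod 16), so (8,91,273)→(8,-5,15)
−g: reduced (well bottom): (8,-5,15) with a≤c, −a<b≤a
flip sign back: reduced form of g is (-8,5,-15)
reduced forms (-8, 5, -15) vs (-8, 5, -15) ⇒ equivalent

yes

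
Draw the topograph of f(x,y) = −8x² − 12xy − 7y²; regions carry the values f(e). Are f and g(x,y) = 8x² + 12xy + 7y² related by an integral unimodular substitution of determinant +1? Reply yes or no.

D₁ = -80, D₂ = -80
f is negative-definite; reduce −f:
−f: translate: b→-4 (≡12 mod 16), so (8,12,7)→(8,-4,3)
−f: flip: (8,-4,3)→(3,4,8)
−f: translate: b→-2 (≡4 mod 6), so (3,4,8)→(3,-2,7)
−f: reduced (well bottom): (3,-2,7) with a≤c, −a<b≤a
flip sign back: reduced form of f is (-3,2,-7)
g: translate: b→-4 (≡12 mod 16), so (8,12,7)→(8,-4,3)
g: flip: (8,-4,3)→(3,4,8)
g: translate: b→-2 (≡4 mod 6), so (3,4,8)→(3,-2,7)
g: reduced (well bottom): (3,-2,7) with a≤c, −a<b≤a
reduced forms (-3, 2, -7) vs (3, -2, 7) ⇒ inequivalent

no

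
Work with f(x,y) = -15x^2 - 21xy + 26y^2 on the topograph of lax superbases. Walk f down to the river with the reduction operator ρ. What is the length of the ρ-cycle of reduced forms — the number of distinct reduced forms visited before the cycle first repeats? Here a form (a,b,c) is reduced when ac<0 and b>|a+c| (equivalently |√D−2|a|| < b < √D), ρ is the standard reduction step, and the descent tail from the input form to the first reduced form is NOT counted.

D = 2001, ⌊√D⌋ = 44
descent: ρ → (26,21,-15)  [lands on river]
river: ρ → (-15,39,8)
river: ρ → (8,41,-10)
river: ρ → (-10,39,12)
river: ρ → (12,33,-19)
river: ρ → (-19,43,2)
river: ρ → (2,41,-40)
river: ρ → (-40,39,3)
river: ρ → (3,39,-40)
river: ρ → (-40,41,2)
river: ρ → (2,43,-19)
river: ρ → (-19,33,12)
river: ρ → (12,39,-10)
river: ρ → (-10,41,8)
river: ρ → (8,39,-15)
river: ρ → (-15,21,26)
river: ρ → (26,31,-10)
river: ρ → (-10,29,29)
river: ρ → (29,29,-10)
river: ρ → (-10,31,26)
ρ-cycle length = 20 (tail of 1 descent step not counted)

20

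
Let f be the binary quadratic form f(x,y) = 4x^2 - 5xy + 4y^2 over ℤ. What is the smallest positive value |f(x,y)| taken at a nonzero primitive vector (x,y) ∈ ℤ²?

translate: b→3 (≡-5 mod 8), so (4,-5,4)→(4,3,3)
flip: (4,3,3)→(3,-3,4)
translate: b→3 (≡-3 mod 6), so (3,-3,4)→(3,3,4)
reduced (well bottom): (3,3,4) with a≤c, −a<b≤a
well minimum = a = 3

3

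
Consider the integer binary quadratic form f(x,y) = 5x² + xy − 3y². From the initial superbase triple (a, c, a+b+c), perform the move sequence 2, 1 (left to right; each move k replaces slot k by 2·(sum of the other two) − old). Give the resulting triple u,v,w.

start (5,-3,3) = (f(1,0),f(0,1),f(1,1))
replace slot 2: 2·(5+3) − (-3) = 19 → (5,19,3)
replace slot 1: 2·(19+3) − 5 = 39 → (39,19,3)

39,19,3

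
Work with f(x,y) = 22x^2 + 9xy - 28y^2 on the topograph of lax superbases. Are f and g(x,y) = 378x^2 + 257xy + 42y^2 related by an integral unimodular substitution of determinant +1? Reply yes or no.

D₁ = 2545, D₂ = 2545
river cycle of f (length 38): (-28, 47, 3), (3, 49, -12), (-12, 47, 7), (7, 37, -42), (-42, 47, 2), (2, 49, -18), (-18, 23, 28), (28, 33, -13), (-13, 45, 10), (10, 35, -33), … (28 more)
river cycle of g (length 38): (-15, 35, 22), (22, 9, -28), (-28, 47, 3), (3, 49, -12), (-12, 47, 7), (7, 37, -42), (-42, 47, 2), (2, 49, -18), (-18, 23, 28), (28, 33, -13), … (28 more)
cycles coincide ⇒ equivalent

yes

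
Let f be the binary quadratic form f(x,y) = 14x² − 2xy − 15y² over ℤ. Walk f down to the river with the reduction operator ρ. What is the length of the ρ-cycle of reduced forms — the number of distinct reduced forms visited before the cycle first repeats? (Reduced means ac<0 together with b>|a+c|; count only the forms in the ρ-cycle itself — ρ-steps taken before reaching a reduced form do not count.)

D = 844, ⌊√D⌋ = 29
descent: ρ → (-15,2,14)  [lands on river]
river: ρ → (14,26,-3)
river: ρ → (-3,28,5)
river: ρ → (5,22,-18)
river: ρ → (-18,14,9)
river: ρ → (9,22,-10)
river: ρ → (-10,18,13)
river: ρ → (13,8,-15)
river: ρ → (-15,22,6)
river: ρ → (6,26,-7)
river: ρ → (-7,16,21)
river: ρ → (21,26,-2)
river: ρ → (-2,26,21)
river: ρ → (21,16,-7)
river: ρ → (-7,26,6)
river: ρ → (6,22,-15)
river: ρ → (-15,8,13)
river: ρ → (13,18,-10)
river: ρ → (-10,22,9)
river: ρ → (9,14,-18)
river: ρ → (-18,22,5)
river: ρ → (5,28,-3)
river: ρ → (-3,26,14)
river: ρ → (14,2,-15)
river: ρ → (-15,28,1)
river: ρ → (1,28,-15)
ρ-cycle length = 26 (tail of 1 descent step not counted)

26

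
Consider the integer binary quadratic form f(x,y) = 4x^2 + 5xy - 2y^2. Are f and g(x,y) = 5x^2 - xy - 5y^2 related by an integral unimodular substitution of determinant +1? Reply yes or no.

D₁ = 57, D₂ = 101
discriminants differ ⇒ not SL₂(ℤ)-equivalent

no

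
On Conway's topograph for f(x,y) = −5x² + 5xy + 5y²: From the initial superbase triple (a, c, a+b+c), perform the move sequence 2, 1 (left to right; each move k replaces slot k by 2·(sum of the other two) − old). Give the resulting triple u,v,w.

start (-5,5,5) = (f(1,0),f(0,1),f(1,1))
replace slot 2: 2·((-5)+5) − 5 = -5 → (-5,-5,5)
replace slot 1: 2·((-5)+5) − (-5) = 5 → (5,-5,5)

5,-5,5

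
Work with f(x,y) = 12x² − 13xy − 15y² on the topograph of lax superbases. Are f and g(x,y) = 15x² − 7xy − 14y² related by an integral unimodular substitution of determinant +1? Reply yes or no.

D₁ = 889, D₂ = 889
river cycle of f (length 42): (-15, 13, 12), (12, 11, -16), (-16, 21, 7), (7, 21, -16), (-16, 11, 12), (12, 13, -15), (-15, 17, 10), (10, 23, -9), (-9, 13, 20), (20, 27, -2), … (32 more)
river cycle of g (length 42): (-14, 7, 15), (15, 23, -6), (-6, 25, 11), (11, 19, -12), (-12, 29, 1), (1, 29, -12), (-12, 19, 11), (11, 25, -6), (-6, 23, 15), (15, 7, -14), … (32 more)
cycles differ ⇒ inequivalent

no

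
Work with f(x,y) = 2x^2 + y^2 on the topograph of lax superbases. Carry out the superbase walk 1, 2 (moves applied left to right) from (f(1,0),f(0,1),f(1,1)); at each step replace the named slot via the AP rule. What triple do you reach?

start (2,1,3) = (f(1,0),f(0,1),f(1,1))
replace slot 1: 2·(1+3) − 2 = 6 → (6,1,3)
replace slot 2: 2·(6+3) − 1 = 17 → (6,17,3)

6,17,3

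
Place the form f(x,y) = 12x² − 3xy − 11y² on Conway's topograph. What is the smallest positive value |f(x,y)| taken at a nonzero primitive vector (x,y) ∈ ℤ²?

descent: ρ → (-11,3,12)  [lands on river]
river: ρ → (12,21,-2)
river: ρ → (-2,23,1)
river: ρ → (1,23,-2)
river: ρ → (-2,21,12)
river: ρ → (12,3,-11)
river: ρ → (-11,19,4)
river: ρ → (4,21,-6)
river: ρ → (-6,15,13)
river: ρ → (13,11,-8)
river: ρ → (-8,21,3)
river: ρ → (3,21,-8)
river: ρ → (-8,11,13)
river: ρ → (13,15,-6)
river: ρ → (-6,21,4)
river: ρ → (4,19,-11)
closes: descent 1, river 16
min |a| on river = 1

1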